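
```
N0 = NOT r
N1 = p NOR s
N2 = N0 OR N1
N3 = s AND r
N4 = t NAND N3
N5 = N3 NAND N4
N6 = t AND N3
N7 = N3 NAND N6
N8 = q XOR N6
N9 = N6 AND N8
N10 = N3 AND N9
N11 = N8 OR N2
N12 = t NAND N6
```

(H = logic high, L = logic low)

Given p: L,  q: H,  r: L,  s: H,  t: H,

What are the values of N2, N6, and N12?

N2 = H; N6 = L; N12 = H

N0 = NOT r = NOT L = H
N1 = p NOR s = L NOR H = L
N2 = N0 OR N1 = H OR L = H
N3 = s AND r = H AND L = L
N6 = t AND N3 = H AND L = L
N12 = t NAND N6 = H NAND L = H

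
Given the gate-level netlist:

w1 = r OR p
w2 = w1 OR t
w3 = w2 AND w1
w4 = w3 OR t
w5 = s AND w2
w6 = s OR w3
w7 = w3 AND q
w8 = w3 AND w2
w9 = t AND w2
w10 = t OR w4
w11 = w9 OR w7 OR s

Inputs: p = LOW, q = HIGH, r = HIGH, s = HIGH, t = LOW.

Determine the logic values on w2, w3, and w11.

w2 = HIGH, w3 = HIGH, w11 = HIGH

w1 = r OR p = HIGH OR LOW = HIGH
w2 = w1 OR t = HIGH OR LOW = HIGH
w3 = w2 AND w1 = HIGH AND HIGH = HIGH
w7 = w3 AND q = HIGH AND HIGH = HIGH
w9 = t AND w2 = LOW AND HIGH = LOW
w11 = w9 OR w7 OR s = LOW OR HIGH OR HIGH = HIGH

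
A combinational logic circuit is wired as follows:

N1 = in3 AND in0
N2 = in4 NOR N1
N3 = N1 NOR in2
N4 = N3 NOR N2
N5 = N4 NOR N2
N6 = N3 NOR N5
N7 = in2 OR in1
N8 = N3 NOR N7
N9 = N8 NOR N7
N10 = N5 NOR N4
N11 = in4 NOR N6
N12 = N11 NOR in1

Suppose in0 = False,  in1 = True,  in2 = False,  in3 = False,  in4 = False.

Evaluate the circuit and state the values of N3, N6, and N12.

N3 = True  N6 = False  N12 = False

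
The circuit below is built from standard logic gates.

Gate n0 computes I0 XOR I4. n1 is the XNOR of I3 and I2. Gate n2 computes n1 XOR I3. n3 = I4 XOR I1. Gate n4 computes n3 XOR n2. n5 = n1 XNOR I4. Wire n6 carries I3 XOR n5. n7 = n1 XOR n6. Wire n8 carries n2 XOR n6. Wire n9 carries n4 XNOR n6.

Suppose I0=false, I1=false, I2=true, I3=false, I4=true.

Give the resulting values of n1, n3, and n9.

n1 = false  n3 = true  n9 = false

n1 = I3 XNOR I2 = false XNOR true = false
n2 = n1 XOR I3 = false XOR false = false
n3 = I4 XOR I1 = true XOR false = true
n4 = n3 XOR n2 = true XOR false = true
n5 = n1 XNOR I4 = false XNOR true = false
n6 = I3 XOR n5 = false XOR false = false
n9 = n4 XNOR n6 = true XNOR false = false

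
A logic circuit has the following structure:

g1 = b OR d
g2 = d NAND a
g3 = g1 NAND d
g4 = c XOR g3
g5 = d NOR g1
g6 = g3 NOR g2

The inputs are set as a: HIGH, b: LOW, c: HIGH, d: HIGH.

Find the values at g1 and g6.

g1 = HIGH  g6 = HIGH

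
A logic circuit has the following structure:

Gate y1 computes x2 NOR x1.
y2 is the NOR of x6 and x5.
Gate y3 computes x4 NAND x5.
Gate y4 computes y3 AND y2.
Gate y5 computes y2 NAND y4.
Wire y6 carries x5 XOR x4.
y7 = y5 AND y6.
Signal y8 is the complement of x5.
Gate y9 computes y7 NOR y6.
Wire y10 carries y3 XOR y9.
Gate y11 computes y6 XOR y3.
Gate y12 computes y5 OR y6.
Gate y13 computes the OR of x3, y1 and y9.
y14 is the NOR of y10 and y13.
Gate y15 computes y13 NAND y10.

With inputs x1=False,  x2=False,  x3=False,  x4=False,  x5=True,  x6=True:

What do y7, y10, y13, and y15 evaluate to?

y7 = True, y10 = True, y13 = True, y15 = False

y1 = x2 NOR x1 = False NOR False = True
y2 = x6 NOR x5 = True NOR True = False
y3 = x4 NAND x5 = False NAND True = True
y4 = y3 AND y2 = True AND False = False
y5 = y2 NAND y4 = False NAND False = True
y6 = x5 XOR x4 = True XOR False = True
y7 = y5 AND y6 = True AND True = True
y9 = y7 NOR y6 = True NOR True = False
y10 = y3 XOR y9 = True XOR False = True
y13 = x3 OR y1 OR y9 = False OR True OR False = True
y15 = y13 NAND y10 = True NAND True = False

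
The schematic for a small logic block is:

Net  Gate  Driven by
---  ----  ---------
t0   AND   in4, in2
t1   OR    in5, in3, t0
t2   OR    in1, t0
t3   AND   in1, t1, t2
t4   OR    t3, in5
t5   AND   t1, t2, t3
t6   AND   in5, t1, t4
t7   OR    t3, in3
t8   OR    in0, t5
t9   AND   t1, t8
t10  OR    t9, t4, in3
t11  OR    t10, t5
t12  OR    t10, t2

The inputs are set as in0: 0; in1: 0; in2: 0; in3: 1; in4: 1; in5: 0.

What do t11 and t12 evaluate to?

t11 = 1, t12 = 1

t0 = in4 AND in2 = 1 AND 0 = 0
t1 = in5 OR in3 OR t0 = 0 OR 1 OR 0 = 1
t2 = in1 OR t0 = 0 OR 0 = 0
t3 = in1 AND t1 AND t2 = 0 AND 1 AND 0 = 0
t4 = t3 OR in5 = 0 OR 0 = 0
t5 = t1 AND t2 AND t3 = 1 AND 0 AND 0 = 0
t8 = in0 OR t5 = 0 OR 0 = 0
t9 = t1 AND t8 = 1 AND 0 = 0
t10 = t9 OR t4 OR in3 = 0 OR 0 OR 1 = 1
t11 = t10 OR t5 = 1 OR 0 = 1
t12 = t10 OR t2 = 1 OR 0 = 1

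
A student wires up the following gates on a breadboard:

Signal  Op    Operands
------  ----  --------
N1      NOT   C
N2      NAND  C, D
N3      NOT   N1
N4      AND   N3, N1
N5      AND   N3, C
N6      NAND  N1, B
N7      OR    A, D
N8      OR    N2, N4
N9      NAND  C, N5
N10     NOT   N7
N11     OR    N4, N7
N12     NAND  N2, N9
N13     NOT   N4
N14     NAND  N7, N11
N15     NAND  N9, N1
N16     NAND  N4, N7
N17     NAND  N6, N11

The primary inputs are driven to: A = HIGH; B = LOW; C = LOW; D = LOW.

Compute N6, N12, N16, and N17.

N6 = HIGH, N12 = LOW, N16 = HIGH, N17 = LOW

N1 = NOT C = NOT LOW = HIGH
N2 = C NAND D = LOW NAND LOW = HIGH
N3 = NOT N1 = NOT HIGH = LOW
N4 = N3 AND N1 = LOW AND HIGH = LOW
N5 = N3 AND C = LOW AND LOW = LOW
N6 = N1 NAND B = HIGH NAND LOW = HIGH
N7 = A OR D = HIGH OR LOW = HIGH
N9 = C NAND N5 = LOW NAND LOW = HIGH
N11 = N4 OR N7 = LOW OR HIGH = HIGH
N12 = N2 NAND N9 = HIGH NAND HIGH = LOW
N16 = N4 NAND N7 = LOW NAND HIGH = HIGH
N17 = N6 NAND N11 = HIGH NAND HIGH = LOW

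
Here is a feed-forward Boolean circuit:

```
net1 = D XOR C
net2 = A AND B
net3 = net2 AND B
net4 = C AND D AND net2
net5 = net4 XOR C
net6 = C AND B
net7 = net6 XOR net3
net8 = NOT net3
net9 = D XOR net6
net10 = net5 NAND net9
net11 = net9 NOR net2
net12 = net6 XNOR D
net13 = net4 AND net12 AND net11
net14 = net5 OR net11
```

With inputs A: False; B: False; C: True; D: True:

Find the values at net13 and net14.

net13 = False, net14 = True

net2 = A AND B = False AND False = False
net4 = C AND D AND net2 = True AND True AND False = False
net5 = net4 XOR C = False XOR True = True
net6 = C AND B = True AND False = False
net9 = D XOR net6 = True XOR False = True
net11 = net9 NOR net2 = True NOR False = False
net12 = net6 XNOR D = False XNOR True = False
net13 = net4 AND net12 AND net11 = False AND False AND False = False
net14 = net5 OR net11 = True OR False = True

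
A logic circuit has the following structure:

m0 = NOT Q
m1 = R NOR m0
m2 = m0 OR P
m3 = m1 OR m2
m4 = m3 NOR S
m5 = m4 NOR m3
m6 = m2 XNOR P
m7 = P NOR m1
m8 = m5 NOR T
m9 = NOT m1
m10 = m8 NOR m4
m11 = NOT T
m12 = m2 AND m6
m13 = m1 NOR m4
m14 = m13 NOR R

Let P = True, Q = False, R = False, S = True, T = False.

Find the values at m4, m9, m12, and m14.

m4 = False, m9 = True, m12 = True, m14 = False

m0 = NOT Q = NOT False = True
m1 = R NOR m0 = False NOR True = False
m2 = m0 OR P = True OR True = True
m3 = m1 OR m2 = False OR True = True
m4 = m3 NOR S = True NOR True = False
m6 = m2 XNOR P = True XNOR True = True
m9 = NOT m1 = NOT False = True
m12 = m2 AND m6 = True AND True = True
m13 = m1 NOR m4 = False NOR False = True
m14 = m13 NOR R = True NOR False = False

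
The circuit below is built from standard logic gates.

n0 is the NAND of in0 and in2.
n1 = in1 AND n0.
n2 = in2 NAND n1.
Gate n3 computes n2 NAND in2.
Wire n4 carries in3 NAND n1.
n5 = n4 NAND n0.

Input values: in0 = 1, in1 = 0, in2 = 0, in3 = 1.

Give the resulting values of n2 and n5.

n2 = 1; n5 = 0

n0 = in0 NAND in2 = 1 NAND 0 = 1
n1 = in1 AND n0 = 0 AND 1 = 0
n2 = in2 NAND n1 = 0 NAND 0 = 1
n4 = in3 NAND n1 = 1 NAND 0 = 1
n5 = n4 NAND n0 = 1 NAND 1 = 0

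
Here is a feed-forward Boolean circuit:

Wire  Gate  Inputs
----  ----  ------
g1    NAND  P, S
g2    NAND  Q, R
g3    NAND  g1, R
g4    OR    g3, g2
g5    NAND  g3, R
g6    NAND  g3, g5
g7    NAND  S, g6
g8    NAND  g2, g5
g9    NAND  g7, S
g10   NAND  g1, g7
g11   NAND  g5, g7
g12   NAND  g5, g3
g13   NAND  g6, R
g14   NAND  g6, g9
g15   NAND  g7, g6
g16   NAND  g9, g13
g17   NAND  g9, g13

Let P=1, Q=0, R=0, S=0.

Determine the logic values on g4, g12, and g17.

g4 = 1; g12 = 0; g17 = 0

g1 = P NAND S = 1 NAND 0 = 1
g2 = Q NAND R = 0 NAND 0 = 1
g3 = g1 NAND R = 1 NAND 0 = 1
g4 = g3 OR g2 = 1 OR 1 = 1
g5 = g3 NAND R = 1 NAND 0 = 1
g6 = g3 NAND g5 = 1 NAND 1 = 0
g7 = S NAND g6 = 0 NAND 0 = 1
g9 = g7 NAND S = 1 NAND 0 = 1
g12 = g5 NAND g3 = 1 NAND 1 = 0
g13 = g6 NAND R = 0 NAND 0 = 1
g17 = g9 NAND g13 = 1 NAND 1 = 0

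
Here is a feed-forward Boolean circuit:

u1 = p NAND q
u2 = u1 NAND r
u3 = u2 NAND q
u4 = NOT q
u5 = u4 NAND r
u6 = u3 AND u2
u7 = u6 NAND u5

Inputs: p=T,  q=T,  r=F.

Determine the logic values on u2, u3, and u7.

u2 = T; u3 = F; u7 = T

u1 = p NAND q = T NAND T = F
u2 = u1 NAND r = F NAND F = T
u3 = u2 NAND q = T NAND T = F
u4 = NOT q = NOT T = F
u5 = u4 NAND r = F NAND F = T
u6 = u3 AND u2 = F AND T = F
u7 = u6 NAND u5 = F NAND T = T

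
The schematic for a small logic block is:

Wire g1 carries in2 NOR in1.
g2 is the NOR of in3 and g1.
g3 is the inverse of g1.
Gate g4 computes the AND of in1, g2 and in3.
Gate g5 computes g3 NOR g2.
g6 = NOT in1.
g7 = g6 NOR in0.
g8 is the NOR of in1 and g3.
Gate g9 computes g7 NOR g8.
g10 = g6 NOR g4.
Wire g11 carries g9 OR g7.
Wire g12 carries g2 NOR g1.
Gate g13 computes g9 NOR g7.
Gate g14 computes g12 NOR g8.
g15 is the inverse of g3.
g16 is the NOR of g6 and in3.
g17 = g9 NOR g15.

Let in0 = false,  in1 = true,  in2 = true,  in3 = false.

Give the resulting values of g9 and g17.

g1 = in2 NOR in1 = true NOR true = false
g3 = NOT g1 = NOT false = true
g6 = NOT in1 = NOT true = false
g7 = g6 NOR in0 = false NOR false = true
g8 = in1 NOR g3 = true NOR true = false
g9 = g7 NOR g8 = true NOR false = false
g15 = NOT g3 = NOT true = false
g17 = g9 NOR g15 = false NOR false = true

g9 = false, g17 = true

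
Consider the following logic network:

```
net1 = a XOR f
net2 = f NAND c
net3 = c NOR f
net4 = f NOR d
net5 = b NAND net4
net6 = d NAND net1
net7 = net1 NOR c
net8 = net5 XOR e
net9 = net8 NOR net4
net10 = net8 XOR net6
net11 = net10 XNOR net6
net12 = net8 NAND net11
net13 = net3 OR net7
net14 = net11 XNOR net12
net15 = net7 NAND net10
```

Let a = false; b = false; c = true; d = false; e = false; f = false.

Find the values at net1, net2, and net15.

net1 = a XOR f = false XOR false = false
net2 = f NAND c = false NAND true = true
net4 = f NOR d = false NOR false = true
net5 = b NAND net4 = false NAND true = true
net6 = d NAND net1 = false NAND false = true
net7 = net1 NOR c = false NOR true = false
net8 = net5 XOR e = true XOR false = true
net10 = net8 XOR net6 = true XOR true = false
net15 = net7 NAND net10 = false NAND false = true

net1 = false  net2 = true  net15 = true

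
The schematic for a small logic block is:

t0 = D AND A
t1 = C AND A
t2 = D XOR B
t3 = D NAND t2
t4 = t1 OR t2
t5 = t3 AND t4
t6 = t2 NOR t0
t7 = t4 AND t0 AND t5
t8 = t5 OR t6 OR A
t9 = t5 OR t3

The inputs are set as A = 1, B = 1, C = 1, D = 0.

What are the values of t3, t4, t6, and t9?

t0 = D AND A = 0 AND 1 = 0
t1 = C AND A = 1 AND 1 = 1
t2 = D XOR B = 0 XOR 1 = 1
t3 = D NAND t2 = 0 NAND 1 = 1
t4 = t1 OR t2 = 1 OR 1 = 1
t5 = t3 AND t4 = 1 AND 1 = 1
t6 = t2 NOR t0 = 1 NOR 0 = 0
t9 = t5 OR t3 = 1 OR 1 = 1

t3 = 1  t4 = 1  t6 = 0  t9 = 1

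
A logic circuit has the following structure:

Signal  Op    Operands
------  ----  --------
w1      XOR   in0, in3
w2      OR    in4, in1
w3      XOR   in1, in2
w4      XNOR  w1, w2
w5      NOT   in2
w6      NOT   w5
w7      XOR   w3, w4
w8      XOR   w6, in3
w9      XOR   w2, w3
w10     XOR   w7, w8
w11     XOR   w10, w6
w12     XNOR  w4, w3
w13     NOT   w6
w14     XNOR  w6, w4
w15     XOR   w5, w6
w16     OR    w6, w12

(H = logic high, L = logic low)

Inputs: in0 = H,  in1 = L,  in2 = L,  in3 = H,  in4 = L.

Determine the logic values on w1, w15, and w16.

w1 = L, w15 = H, w16 = L

w1 = in0 XOR in3 = H XOR H = L
w2 = in4 OR in1 = L OR L = L
w3 = in1 XOR in2 = L XOR L = L
w4 = w1 XNOR w2 = L XNOR L = H
w5 = NOT in2 = NOT L = H
w6 = NOT w5 = NOT H = L
w12 = w4 XNOR w3 = H XNOR L = L
w15 = w5 XOR w6 = H XOR L = H
w16 = w6 OR w12 = L OR L = L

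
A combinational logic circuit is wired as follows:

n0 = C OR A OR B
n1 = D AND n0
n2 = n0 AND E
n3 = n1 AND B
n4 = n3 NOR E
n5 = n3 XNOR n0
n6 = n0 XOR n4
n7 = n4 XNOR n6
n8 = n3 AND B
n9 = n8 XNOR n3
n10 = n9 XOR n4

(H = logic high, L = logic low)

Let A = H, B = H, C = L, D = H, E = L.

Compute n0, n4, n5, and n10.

n0 = H, n4 = L, n5 = H, n10 = H

n0 = C OR A OR B = L OR H OR H = H
n1 = D AND n0 = H AND H = H
n3 = n1 AND B = H AND H = H
n4 = n3 NOR E = H NOR L = L
n5 = n3 XNOR n0 = H XNOR H = H
n8 = n3 AND B = H AND H = H
n9 = n8 XNOR n3 = H XNOR H = H
n10 = n9 XOR n4 = H XOR L = H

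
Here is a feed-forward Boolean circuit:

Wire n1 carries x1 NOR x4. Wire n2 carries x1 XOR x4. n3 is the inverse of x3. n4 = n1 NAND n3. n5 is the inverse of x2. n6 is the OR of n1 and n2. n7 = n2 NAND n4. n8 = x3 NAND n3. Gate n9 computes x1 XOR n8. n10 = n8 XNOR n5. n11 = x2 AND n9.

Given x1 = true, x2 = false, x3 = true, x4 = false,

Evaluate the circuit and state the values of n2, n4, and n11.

n2 = true, n4 = true, n11 = false

n1 = x1 NOR x4 = true NOR false = false
n2 = x1 XOR x4 = true XOR false = true
n3 = NOT x3 = NOT true = false
n4 = n1 NAND n3 = false NAND false = true
n8 = x3 NAND n3 = true NAND false = true
n9 = x1 XOR n8 = true XOR true = false
n11 = x2 AND n9 = false AND false = false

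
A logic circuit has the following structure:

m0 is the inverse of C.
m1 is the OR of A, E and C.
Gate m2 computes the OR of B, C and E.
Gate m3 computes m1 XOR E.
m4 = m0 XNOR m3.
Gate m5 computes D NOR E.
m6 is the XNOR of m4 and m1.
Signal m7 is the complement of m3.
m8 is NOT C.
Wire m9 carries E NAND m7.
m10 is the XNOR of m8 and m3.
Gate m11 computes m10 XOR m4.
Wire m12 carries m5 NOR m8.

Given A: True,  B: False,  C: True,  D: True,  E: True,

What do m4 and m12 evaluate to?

m4 = True  m12 = True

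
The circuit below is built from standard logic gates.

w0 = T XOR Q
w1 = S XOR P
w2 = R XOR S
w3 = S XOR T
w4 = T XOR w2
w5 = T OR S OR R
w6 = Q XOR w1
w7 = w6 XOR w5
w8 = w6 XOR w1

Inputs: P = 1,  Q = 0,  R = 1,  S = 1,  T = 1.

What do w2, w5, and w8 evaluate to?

w1 = S XOR P = 1 XOR 1 = 0
w2 = R XOR S = 1 XOR 1 = 0
w5 = T OR S OR R = 1 OR 1 OR 1 = 1
w6 = Q XOR w1 = 0 XOR 0 = 0
w8 = w6 XOR w1 = 0 XOR 0 = 0

w2 = 0, w5 = 1, w8 = 0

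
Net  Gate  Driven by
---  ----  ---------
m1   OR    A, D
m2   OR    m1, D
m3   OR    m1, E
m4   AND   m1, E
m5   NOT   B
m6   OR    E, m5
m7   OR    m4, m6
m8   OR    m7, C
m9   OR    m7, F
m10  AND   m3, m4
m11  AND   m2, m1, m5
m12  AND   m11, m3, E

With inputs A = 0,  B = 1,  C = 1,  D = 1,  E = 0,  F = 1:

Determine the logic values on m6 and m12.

m6 = 0; m12 = 0

m1 = A OR D = 0 OR 1 = 1
m2 = m1 OR D = 1 OR 1 = 1
m3 = m1 OR E = 1 OR 0 = 1
m5 = NOT B = NOT 1 = 0
m6 = E OR m5 = 0 OR 0 = 0
m11 = m2 AND m1 AND m5 = 1 AND 1 AND 0 = 0
m12 = m11 AND m3 AND E = 0 AND 1 AND 0 = 0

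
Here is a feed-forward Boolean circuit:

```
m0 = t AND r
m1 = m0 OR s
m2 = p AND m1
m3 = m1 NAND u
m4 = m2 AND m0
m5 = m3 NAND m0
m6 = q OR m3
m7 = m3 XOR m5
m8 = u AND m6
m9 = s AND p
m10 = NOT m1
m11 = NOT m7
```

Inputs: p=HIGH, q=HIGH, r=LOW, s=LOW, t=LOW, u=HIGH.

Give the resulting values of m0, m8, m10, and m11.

m0 = LOW, m8 = HIGH, m10 = HIGH, m11 = HIGH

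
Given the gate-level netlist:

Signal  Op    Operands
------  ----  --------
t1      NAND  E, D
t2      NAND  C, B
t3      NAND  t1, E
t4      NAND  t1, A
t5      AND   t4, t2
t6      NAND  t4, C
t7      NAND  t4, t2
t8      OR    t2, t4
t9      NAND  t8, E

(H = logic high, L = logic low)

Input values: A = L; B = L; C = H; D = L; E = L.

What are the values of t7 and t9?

t7 = L; t9 = H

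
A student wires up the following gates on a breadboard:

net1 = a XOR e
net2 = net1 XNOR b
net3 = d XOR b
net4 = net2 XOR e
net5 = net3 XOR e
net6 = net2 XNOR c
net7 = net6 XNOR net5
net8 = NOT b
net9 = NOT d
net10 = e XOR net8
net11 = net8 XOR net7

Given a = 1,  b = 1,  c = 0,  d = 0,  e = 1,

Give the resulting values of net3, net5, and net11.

net3 = 1, net5 = 0, net11 = 0

net1 = a XOR e = 1 XOR 1 = 0
net2 = net1 XNOR b = 0 XNOR 1 = 0
net3 = d XOR b = 0 XOR 1 = 1
net5 = net3 XOR e = 1 XOR 1 = 0
net6 = net2 XNOR c = 0 XNOR 0 = 1
net7 = net6 XNOR net5 = 1 XNOR 0 = 0
net8 = NOT b = NOT 1 = 0
net11 = net8 XOR net7 = 0 XOR 0 = 0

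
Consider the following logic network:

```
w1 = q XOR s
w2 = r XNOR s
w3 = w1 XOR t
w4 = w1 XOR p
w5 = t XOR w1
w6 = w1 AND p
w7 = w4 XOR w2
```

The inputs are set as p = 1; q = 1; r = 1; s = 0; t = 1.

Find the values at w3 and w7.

w1 = q XOR s = 1 XOR 0 = 1
w2 = r XNOR s = 1 XNOR 0 = 0
w3 = w1 XOR t = 1 XOR 1 = 0
w4 = w1 XOR p = 1 XOR 1 = 0
w7 = w4 XOR w2 = 0 XOR 0 = 0

w3 = 0, w7 = 0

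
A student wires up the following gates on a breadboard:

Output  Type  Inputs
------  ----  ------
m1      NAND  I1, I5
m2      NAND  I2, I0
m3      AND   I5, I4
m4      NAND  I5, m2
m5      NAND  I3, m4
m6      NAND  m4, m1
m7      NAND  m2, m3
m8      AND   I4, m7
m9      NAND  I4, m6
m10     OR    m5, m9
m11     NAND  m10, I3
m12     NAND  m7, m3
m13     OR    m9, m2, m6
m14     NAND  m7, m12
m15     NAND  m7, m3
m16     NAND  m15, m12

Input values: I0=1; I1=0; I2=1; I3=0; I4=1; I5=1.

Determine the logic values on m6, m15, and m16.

m6 = 0, m15 = 0, m16 = 1

m1 = I1 NAND I5 = 0 NAND 1 = 1
m2 = I2 NAND I0 = 1 NAND 1 = 0
m3 = I5 AND I4 = 1 AND 1 = 1
m4 = I5 NAND m2 = 1 NAND 0 = 1
m6 = m4 NAND m1 = 1 NAND 1 = 0
m7 = m2 NAND m3 = 0 NAND 1 = 1
m12 = m7 NAND m3 = 1 NAND 1 = 0
m15 = m7 NAND m3 = 1 NAND 1 = 0
m16 = m15 NAND m12 = 0 NAND 0 = 1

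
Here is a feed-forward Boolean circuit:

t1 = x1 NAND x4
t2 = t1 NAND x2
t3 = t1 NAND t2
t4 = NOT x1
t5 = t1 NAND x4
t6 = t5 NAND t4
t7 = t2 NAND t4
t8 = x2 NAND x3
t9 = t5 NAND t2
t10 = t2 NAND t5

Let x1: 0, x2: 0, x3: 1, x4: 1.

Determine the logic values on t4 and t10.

t1 = x1 NAND x4 = 0 NAND 1 = 1
t2 = t1 NAND x2 = 1 NAND 0 = 1
t4 = NOT x1 = NOT 0 = 1
t5 = t1 NAND x4 = 1 NAND 1 = 0
t10 = t2 NAND t5 = 1 NAND 0 = 1

t4 = 1, t10 = 1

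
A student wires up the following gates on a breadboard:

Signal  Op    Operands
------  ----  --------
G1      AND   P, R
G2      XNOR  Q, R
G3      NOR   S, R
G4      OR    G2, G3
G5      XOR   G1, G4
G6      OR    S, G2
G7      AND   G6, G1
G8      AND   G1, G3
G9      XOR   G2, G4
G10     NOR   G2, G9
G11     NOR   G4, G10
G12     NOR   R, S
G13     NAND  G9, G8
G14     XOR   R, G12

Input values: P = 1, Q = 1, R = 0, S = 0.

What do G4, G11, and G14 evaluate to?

G2 = Q XNOR R = 1 XNOR 0 = 0
G3 = S NOR R = 0 NOR 0 = 1
G4 = G2 OR G3 = 0 OR 1 = 1
G9 = G2 XOR G4 = 0 XOR 1 = 1
G10 = G2 NOR G9 = 0 NOR 1 = 0
G11 = G4 NOR G10 = 1 NOR 0 = 0
G12 = R NOR S = 0 NOR 0 = 1
G14 = R XOR G12 = 0 XOR 1 = 1

G4 = 1, G11 = 0, G14 = 1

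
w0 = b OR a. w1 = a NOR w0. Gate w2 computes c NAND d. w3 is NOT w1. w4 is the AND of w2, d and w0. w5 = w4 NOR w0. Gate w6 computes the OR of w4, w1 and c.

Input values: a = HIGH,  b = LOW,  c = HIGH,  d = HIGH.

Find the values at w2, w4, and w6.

w2 = LOW, w4 = LOW, w6 = HIGH

w0 = b OR a = LOW OR HIGH = HIGH
w1 = a NOR w0 = HIGH NOR HIGH = LOW
w2 = c NAND d = HIGH NAND HIGH = LOW
w4 = w2 AND d AND w0 = LOW AND HIGH AND HIGH = LOW
w6 = w4 OR w1 OR c = LOW OR LOW OR HIGH = HIGH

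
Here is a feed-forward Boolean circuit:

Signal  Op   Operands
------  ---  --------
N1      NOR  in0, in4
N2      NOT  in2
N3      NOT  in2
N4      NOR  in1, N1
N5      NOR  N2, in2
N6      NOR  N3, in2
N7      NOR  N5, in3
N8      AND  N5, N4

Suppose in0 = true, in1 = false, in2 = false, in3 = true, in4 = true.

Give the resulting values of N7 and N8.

N1 = in0 NOR in4 = true NOR true = false
N2 = NOT in2 = NOT false = true
N4 = in1 NOR N1 = false NOR false = true
N5 = N2 NOR in2 = true NOR false = false
N7 = N5 NOR in3 = false NOR true = false
N8 = N5 AND N4 = false AND true = false

N7 = false, N8 = false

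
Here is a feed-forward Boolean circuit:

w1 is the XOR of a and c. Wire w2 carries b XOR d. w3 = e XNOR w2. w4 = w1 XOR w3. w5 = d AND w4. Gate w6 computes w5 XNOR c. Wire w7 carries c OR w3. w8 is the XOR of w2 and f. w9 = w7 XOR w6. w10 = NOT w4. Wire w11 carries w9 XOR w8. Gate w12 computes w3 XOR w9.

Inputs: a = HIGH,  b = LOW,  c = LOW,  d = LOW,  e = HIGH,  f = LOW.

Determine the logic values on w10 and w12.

w1 = a XOR c = HIGH XOR LOW = HIGH
w2 = b XOR d = LOW XOR LOW = LOW
w3 = e XNOR w2 = HIGH XNOR LOW = LOW
w4 = w1 XOR w3 = HIGH XOR LOW = HIGH
w5 = d AND w4 = LOW AND HIGH = LOW
w6 = w5 XNOR c = LOW XNOR LOW = HIGH
w7 = c OR w3 = LOW OR LOW = LOW
w9 = w7 XOR w6 = LOW XOR HIGH = HIGH
w10 = NOT w4 = NOT HIGH = LOW
w12 = w3 XOR w9 = LOW XOR HIGH = HIGH

w10 = LOW  w12 = HIGH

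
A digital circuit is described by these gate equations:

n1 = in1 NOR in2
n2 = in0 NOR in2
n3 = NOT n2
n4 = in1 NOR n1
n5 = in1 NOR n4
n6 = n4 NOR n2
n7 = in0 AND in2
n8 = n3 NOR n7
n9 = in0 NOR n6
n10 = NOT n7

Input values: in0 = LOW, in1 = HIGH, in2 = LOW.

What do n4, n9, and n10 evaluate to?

n4 = LOW, n9 = HIGH, n10 = HIGH

n1 = in1 NOR in2 = HIGH NOR LOW = LOW
n2 = in0 NOR in2 = LOW NOR LOW = HIGH
n4 = in1 NOR n1 = HIGH NOR LOW = LOW
n6 = n4 NOR n2 = LOW NOR HIGH = LOW
n7 = in0 AND in2 = LOW AND LOW = LOW
n9 = in0 NOR n6 = LOW NOR LOW = HIGH
n10 = NOT n7 = NOT LOW = HIGH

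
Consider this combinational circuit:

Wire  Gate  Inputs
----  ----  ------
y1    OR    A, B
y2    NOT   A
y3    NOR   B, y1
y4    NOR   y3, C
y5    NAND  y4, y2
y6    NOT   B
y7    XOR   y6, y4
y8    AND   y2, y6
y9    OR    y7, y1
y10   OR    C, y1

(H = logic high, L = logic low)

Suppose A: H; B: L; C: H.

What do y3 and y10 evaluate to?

y1 = A OR B = H OR L = H
y3 = B NOR y1 = L NOR H = L
y10 = C OR y1 = H OR H = H

y3 = L, y10 = H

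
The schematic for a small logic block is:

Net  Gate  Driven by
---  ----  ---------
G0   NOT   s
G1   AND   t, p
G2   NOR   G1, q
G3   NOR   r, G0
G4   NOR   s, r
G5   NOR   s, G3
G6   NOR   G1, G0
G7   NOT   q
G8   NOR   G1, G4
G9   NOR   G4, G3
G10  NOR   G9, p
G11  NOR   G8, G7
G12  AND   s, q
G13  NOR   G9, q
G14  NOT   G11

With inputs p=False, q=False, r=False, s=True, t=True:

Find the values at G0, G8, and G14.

G0 = NOT s = NOT True = False
G1 = t AND p = True AND False = False
G4 = s NOR r = True NOR False = False
G7 = NOT q = NOT False = True
G8 = G1 NOR G4 = False NOR False = True
G11 = G8 NOR G7 = True NOR True = False
G14 = NOT G11 = NOT False = True

G0 = False  G8 = True  G14 = True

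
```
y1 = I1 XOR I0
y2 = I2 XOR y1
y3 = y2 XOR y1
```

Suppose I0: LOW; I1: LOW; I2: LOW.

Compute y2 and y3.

y1 = I1 XOR I0 = LOW XOR LOW = LOW
y2 = I2 XOR y1 = LOW XOR LOW = LOW
y3 = y2 XOR y1 = LOW XOR LOW = LOW

y2 = LOW; y3 = LOW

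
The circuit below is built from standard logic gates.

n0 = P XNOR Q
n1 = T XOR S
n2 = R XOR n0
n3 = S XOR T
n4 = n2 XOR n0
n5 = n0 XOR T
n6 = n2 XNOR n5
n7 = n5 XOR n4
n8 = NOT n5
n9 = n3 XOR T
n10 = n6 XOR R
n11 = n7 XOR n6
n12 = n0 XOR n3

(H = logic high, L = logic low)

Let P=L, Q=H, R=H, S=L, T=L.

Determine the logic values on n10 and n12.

n10 = H; n12 = L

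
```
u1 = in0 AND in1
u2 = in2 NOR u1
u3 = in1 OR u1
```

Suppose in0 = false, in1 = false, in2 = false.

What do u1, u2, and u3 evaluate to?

u1 = in0 AND in1 = false AND false = false
u2 = in2 NOR u1 = false NOR false = true
u3 = in1 OR u1 = false OR false = false

u1 = false  u2 = true  u3 = false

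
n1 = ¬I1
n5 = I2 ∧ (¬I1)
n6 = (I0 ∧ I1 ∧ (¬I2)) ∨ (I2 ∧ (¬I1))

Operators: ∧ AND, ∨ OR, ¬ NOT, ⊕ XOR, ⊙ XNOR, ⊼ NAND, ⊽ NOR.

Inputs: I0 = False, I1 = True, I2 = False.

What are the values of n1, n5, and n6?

n1 = False, n5 = False, n6 = False

n1 = ¬True = False
n5 = False ∧ (¬True) = False
n6 = (False ∧ True ∧ (¬False)) ∨ (False ∧ (¬True)) = False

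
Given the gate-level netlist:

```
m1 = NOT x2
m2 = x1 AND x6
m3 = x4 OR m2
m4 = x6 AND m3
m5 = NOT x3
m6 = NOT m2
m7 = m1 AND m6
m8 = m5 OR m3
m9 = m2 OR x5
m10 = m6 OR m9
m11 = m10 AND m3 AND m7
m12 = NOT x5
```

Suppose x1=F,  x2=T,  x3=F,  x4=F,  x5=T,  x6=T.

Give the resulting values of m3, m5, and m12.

m2 = x1 AND x6 = F AND T = F
m3 = x4 OR m2 = F OR F = F
m5 = NOT x3 = NOT F = T
m12 = NOT x5 = NOT T = F

m3 = F; m5 = T; m12 = F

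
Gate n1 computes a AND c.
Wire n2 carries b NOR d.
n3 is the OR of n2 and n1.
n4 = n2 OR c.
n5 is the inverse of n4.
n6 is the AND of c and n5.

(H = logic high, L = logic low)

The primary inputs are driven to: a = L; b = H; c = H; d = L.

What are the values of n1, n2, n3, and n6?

n1 = L, n2 = L, n3 = L, n6 = L

n1 = a AND c = L AND H = L
n2 = b NOR d = H NOR L = L
n3 = n2 OR n1 = L OR L = L
n4 = n2 OR c = L OR H = H
n5 = NOT n4 = NOT H = L
n6 = c AND n5 = H AND L = L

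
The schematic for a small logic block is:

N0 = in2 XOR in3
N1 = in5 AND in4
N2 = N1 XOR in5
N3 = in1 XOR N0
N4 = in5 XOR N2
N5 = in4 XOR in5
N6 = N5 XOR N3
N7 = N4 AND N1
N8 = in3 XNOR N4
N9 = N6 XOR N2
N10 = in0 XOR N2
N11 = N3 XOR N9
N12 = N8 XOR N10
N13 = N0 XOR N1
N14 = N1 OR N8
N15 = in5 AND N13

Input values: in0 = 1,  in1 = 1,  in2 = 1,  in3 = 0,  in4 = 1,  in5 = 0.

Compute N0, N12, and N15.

N0 = 1  N12 = 0  N15 = 0

N0 = in2 XOR in3 = 1 XOR 0 = 1
N1 = in5 AND in4 = 0 AND 1 = 0
N2 = N1 XOR in5 = 0 XOR 0 = 0
N4 = in5 XOR N2 = 0 XOR 0 = 0
N8 = in3 XNOR N4 = 0 XNOR 0 = 1
N10 = in0 XOR N2 = 1 XOR 0 = 1
N12 = N8 XOR N10 = 1 XOR 1 = 0
N13 = N0 XOR N1 = 1 XOR 0 = 1
N15 = in5 AND N13 = 0 AND 1 = 0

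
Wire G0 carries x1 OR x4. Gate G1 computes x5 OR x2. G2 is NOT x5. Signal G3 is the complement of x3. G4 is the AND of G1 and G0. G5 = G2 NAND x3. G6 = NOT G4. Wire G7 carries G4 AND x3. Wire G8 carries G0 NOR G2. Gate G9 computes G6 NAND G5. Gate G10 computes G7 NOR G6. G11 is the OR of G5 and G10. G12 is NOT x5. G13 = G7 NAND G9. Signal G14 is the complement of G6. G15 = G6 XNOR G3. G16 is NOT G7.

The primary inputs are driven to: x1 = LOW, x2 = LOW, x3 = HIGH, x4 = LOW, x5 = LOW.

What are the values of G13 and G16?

G13 = HIGH; G16 = HIGH

G0 = x1 OR x4 = LOW OR LOW = LOW
G1 = x5 OR x2 = LOW OR LOW = LOW
G2 = NOT x5 = NOT LOW = HIGH
G4 = G1 AND G0 = LOW AND LOW = LOW
G5 = G2 NAND x3 = HIGH NAND HIGH = LOW
G6 = NOT G4 = NOT LOW = HIGH
G7 = G4 AND x3 = LOW AND HIGH = LOW
G9 = G6 NAND G5 = HIGH NAND LOW = HIGH
G13 = G7 NAND G9 = LOW NAND HIGH = HIGH
G16 = NOT G7 = NOT LOW = HIGH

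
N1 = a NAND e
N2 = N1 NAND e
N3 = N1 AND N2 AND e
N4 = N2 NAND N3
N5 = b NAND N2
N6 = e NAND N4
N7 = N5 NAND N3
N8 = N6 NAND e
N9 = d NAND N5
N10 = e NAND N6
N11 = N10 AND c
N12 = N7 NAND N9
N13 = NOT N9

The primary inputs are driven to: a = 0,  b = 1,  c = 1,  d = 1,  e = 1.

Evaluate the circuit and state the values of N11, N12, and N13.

N11 = 1, N12 = 1, N13 = 1

N1 = a NAND e = 0 NAND 1 = 1
N2 = N1 NAND e = 1 NAND 1 = 0
N3 = N1 AND N2 AND e = 1 AND 0 AND 1 = 0
N4 = N2 NAND N3 = 0 NAND 0 = 1
N5 = b NAND N2 = 1 NAND 0 = 1
N6 = e NAND N4 = 1 NAND 1 = 0
N7 = N5 NAND N3 = 1 NAND 0 = 1
N9 = d NAND N5 = 1 NAND 1 = 0
N10 = e NAND N6 = 1 NAND 0 = 1
N11 = N10 AND c = 1 AND 1 = 1
N12 = N7 NAND N9 = 1 NAND 0 = 1
N13 = NOT N9 = NOT 0 = 1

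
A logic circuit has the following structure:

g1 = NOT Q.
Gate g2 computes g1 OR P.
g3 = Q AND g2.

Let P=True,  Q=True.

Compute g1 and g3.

g1 = False  g3 = True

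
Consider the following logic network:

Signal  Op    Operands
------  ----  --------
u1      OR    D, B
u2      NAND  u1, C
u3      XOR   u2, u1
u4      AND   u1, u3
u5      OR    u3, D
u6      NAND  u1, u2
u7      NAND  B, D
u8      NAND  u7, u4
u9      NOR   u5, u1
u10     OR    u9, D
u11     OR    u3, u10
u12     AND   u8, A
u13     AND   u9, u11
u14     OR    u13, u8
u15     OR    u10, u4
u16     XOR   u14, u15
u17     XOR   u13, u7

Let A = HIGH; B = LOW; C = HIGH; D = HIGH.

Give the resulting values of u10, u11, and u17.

u10 = HIGH; u11 = HIGH; u17 = HIGH

u1 = D OR B = HIGH OR LOW = HIGH
u2 = u1 NAND C = HIGH NAND HIGH = LOW
u3 = u2 XOR u1 = LOW XOR HIGH = HIGH
u5 = u3 OR D = HIGH OR HIGH = HIGH
u7 = B NAND D = LOW NAND HIGH = HIGH
u9 = u5 NOR u1 = HIGH NOR HIGH = LOW
u10 = u9 OR D = LOW OR HIGH = HIGH
u11 = u3 OR u10 = HIGH OR HIGH = HIGH
u13 = u9 AND u11 = LOW AND HIGH = LOW
u17 = u13 XOR u7 = LOW XOR HIGH = HIGH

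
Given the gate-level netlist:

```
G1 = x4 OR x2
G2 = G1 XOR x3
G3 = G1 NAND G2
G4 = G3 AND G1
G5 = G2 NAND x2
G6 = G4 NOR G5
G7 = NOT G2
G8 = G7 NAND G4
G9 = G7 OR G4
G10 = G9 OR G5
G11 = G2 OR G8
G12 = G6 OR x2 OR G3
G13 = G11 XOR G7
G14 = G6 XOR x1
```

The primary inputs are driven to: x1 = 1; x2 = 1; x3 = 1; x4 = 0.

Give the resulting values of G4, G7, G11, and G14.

G4 = 1; G7 = 1; G11 = 0; G14 = 1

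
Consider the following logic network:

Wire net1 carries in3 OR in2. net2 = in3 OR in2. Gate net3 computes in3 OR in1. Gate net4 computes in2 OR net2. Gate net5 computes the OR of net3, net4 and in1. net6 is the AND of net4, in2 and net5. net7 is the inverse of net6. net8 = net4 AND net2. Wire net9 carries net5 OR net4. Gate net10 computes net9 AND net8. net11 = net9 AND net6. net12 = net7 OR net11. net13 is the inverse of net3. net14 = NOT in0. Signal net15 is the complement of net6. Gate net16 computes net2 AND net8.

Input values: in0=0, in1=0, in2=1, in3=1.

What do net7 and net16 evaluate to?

net2 = in3 OR in2 = 1 OR 1 = 1
net3 = in3 OR in1 = 1 OR 0 = 1
net4 = in2 OR net2 = 1 OR 1 = 1
net5 = net3 OR net4 OR in1 = 1 OR 1 OR 0 = 1
net6 = net4 AND in2 AND net5 = 1 AND 1 AND 1 = 1
net7 = NOT net6 = NOT 1 = 0
net8 = net4 AND net2 = 1 AND 1 = 1
net16 = net2 AND net8 = 1 AND 1 = 1

net7 = 0, net16 = 1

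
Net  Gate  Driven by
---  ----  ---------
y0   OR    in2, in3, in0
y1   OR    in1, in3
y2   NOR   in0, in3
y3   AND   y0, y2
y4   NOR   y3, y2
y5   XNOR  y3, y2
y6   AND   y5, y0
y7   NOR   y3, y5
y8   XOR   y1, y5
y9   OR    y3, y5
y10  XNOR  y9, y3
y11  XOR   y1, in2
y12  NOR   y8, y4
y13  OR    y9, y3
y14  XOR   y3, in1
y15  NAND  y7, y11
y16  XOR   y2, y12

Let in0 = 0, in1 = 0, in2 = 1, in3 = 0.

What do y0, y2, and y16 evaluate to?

y0 = 1; y2 = 1; y16 = 1

y0 = in2 OR in3 OR in0 = 1 OR 0 OR 0 = 1
y1 = in1 OR in3 = 0 OR 0 = 0
y2 = in0 NOR in3 = 0 NOR 0 = 1
y3 = y0 AND y2 = 1 AND 1 = 1
y4 = y3 NOR y2 = 1 NOR 1 = 0
y5 = y3 XNOR y2 = 1 XNOR 1 = 1
y8 = y1 XOR y5 = 0 XOR 1 = 1
y12 = y8 NOR y4 = 1 NOR 0 = 0
y16 = y2 XOR y12 = 1 XOR 0 = 1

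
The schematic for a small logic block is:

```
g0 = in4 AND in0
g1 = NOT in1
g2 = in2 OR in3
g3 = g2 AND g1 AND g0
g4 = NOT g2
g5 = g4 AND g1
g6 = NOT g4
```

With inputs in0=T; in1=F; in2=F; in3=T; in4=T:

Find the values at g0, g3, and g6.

g0 = T; g3 = T; g6 = T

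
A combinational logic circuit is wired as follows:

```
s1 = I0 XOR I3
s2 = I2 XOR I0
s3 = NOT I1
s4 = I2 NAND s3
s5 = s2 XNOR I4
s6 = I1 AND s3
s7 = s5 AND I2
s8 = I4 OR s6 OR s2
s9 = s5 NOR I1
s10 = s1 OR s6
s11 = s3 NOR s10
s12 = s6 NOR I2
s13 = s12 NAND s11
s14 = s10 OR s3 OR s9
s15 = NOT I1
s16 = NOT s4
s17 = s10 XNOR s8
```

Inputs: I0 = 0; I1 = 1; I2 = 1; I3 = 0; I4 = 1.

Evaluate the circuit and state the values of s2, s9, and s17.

s1 = I0 XOR I3 = 0 XOR 0 = 0
s2 = I2 XOR I0 = 1 XOR 0 = 1
s3 = NOT I1 = NOT 1 = 0
s5 = s2 XNOR I4 = 1 XNOR 1 = 1
s6 = I1 AND s3 = 1 AND 0 = 0
s8 = I4 OR s6 OR s2 = 1 OR 0 OR 1 = 1
s9 = s5 NOR I1 = 1 NOR 1 = 0
s10 = s1 OR s6 = 0 OR 0 = 0
s17 = s10 XNOR s8 = 0 XNOR 1 = 0

s2 = 1, s9 = 0, s17 = 0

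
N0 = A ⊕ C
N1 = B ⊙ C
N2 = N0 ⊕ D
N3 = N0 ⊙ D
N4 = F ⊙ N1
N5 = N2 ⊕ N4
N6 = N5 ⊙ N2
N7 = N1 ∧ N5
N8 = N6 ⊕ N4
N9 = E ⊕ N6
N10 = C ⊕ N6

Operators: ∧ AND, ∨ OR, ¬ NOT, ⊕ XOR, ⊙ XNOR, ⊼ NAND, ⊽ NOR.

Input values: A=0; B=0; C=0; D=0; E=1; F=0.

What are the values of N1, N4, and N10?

N1 = 1, N4 = 0, N10 = 1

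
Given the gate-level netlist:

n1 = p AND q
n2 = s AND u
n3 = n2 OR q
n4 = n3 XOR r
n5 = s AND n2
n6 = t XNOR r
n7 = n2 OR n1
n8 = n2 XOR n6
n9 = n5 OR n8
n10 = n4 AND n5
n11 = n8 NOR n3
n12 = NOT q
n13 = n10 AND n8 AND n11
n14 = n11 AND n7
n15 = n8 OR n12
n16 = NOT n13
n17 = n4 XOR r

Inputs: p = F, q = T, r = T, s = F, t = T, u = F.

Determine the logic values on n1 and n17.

n1 = p AND q = F AND T = F
n2 = s AND u = F AND F = F
n3 = n2 OR q = F OR T = T
n4 = n3 XOR r = T XOR T = F
n17 = n4 XOR r = F XOR T = T

n1 = F, n17 = T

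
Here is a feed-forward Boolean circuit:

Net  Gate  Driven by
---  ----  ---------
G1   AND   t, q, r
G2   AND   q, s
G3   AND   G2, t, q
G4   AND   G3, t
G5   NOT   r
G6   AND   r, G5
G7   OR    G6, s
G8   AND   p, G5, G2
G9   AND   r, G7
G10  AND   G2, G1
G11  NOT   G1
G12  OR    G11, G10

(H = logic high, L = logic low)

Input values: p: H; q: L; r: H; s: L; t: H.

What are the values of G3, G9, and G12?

G1 = t AND q AND r = H AND L AND H = L
G2 = q AND s = L AND L = L
G3 = G2 AND t AND q = L AND H AND L = L
G5 = NOT r = NOT H = L
G6 = r AND G5 = H AND L = L
G7 = G6 OR s = L OR L = L
G9 = r AND G7 = H AND L = L
G10 = G2 AND G1 = L AND L = L
G11 = NOT G1 = NOT L = H
G12 = G11 OR G10 = H OR L = H

G3 = L, G9 = L, G12 = H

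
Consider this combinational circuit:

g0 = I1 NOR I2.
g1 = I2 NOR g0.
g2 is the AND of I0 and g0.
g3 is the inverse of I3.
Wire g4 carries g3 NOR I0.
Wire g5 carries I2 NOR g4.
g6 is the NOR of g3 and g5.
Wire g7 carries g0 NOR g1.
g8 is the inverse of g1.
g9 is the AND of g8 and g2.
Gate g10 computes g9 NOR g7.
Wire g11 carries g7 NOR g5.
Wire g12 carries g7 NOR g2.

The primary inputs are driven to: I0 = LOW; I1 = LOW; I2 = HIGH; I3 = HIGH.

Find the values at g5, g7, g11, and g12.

g0 = I1 NOR I2 = LOW NOR HIGH = LOW
g1 = I2 NOR g0 = HIGH NOR LOW = LOW
g2 = I0 AND g0 = LOW AND LOW = LOW
g3 = NOT I3 = NOT HIGH = LOW
g4 = g3 NOR I0 = LOW NOR LOW = HIGH
g5 = I2 NOR g4 = HIGH NOR HIGH = LOW
g7 = g0 NOR g1 = LOW NOR LOW = HIGH
g11 = g7 NOR g5 = HIGH NOR LOW = LOW
g12 = g7 NOR g2 = HIGH NOR LOW = LOW

g5 = LOW; g7 = HIGH; g11 = LOW; g12 = LOW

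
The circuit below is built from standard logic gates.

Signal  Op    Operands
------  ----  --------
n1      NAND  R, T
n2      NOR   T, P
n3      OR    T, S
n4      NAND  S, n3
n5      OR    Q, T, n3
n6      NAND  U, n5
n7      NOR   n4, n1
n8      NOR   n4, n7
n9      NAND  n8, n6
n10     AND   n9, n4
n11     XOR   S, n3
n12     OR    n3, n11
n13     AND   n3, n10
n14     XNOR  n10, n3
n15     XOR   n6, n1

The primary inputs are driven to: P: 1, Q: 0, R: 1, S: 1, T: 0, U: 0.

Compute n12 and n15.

n1 = R NAND T = 1 NAND 0 = 1
n3 = T OR S = 0 OR 1 = 1
n5 = Q OR T OR n3 = 0 OR 0 OR 1 = 1
n6 = U NAND n5 = 0 NAND 1 = 1
n11 = S XOR n3 = 1 XOR 1 = 0
n12 = n3 OR n11 = 1 OR 0 = 1
n15 = n6 XOR n1 = 1 XOR 1 = 0

n12 = 1, n15 = 0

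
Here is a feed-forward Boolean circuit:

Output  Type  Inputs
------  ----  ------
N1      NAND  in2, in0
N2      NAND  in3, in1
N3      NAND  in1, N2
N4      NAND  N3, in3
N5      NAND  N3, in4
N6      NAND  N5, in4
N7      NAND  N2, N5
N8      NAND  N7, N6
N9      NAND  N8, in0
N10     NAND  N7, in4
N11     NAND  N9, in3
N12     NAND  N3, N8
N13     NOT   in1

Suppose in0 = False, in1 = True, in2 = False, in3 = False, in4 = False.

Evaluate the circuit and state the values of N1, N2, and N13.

N1 = True, N2 = True, N13 = False

N1 = in2 NAND in0 = False NAND False = True
N2 = in3 NAND in1 = False NAND True = True
N13 = NOT in1 = NOT True = False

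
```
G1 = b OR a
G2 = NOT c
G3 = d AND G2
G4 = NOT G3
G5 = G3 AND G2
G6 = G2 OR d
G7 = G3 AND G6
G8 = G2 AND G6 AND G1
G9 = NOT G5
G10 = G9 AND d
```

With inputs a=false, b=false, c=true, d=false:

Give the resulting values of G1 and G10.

G1 = false  G10 = false

G1 = b OR a = false OR false = false
G2 = NOT c = NOT true = false
G3 = d AND G2 = false AND false = false
G5 = G3 AND G2 = false AND false = false
G9 = NOT G5 = NOT false = true
G10 = G9 AND d = true AND false = false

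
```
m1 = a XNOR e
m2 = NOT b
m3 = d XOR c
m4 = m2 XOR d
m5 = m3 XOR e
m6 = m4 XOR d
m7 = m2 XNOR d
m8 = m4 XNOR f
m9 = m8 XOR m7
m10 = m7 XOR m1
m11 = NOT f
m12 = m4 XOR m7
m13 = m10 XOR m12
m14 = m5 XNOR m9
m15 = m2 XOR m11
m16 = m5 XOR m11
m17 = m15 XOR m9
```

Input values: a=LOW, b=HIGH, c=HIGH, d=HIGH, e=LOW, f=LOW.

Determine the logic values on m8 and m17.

m8 = LOW, m17 = HIGH

m2 = NOT b = NOT HIGH = LOW
m4 = m2 XOR d = LOW XOR HIGH = HIGH
m7 = m2 XNOR d = LOW XNOR HIGH = LOW
m8 = m4 XNOR f = HIGH XNOR LOW = LOW
m9 = m8 XOR m7 = LOW XOR LOW = LOW
m11 = NOT f = NOT LOW = HIGH
m15 = m2 XOR m11 = LOW XOR HIGH = HIGH
m17 = m15 XOR m9 = HIGH XOR LOW = HIGH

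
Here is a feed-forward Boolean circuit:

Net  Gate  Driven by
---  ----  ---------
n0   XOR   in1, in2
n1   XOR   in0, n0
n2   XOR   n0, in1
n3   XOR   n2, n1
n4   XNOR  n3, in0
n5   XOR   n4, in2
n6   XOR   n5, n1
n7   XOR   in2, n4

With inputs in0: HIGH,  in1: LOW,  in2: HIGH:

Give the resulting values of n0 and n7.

n0 = in1 XOR in2 = LOW XOR HIGH = HIGH
n1 = in0 XOR n0 = HIGH XOR HIGH = LOW
n2 = n0 XOR in1 = HIGH XOR LOW = HIGH
n3 = n2 XOR n1 = HIGH XOR LOW = HIGH
n4 = n3 XNOR in0 = HIGH XNOR HIGH = HIGH
n7 = in2 XOR n4 = HIGH XOR HIGH = LOW

n0 = HIGH, n7 = LOW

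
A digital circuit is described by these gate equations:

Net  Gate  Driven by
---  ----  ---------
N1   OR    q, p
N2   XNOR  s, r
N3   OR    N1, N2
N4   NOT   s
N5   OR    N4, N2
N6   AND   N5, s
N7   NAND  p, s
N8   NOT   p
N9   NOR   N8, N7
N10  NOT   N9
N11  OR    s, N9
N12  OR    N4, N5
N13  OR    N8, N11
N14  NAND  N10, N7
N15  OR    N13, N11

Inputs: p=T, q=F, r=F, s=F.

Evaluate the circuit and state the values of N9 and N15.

N9 = F, N15 = F

N7 = p NAND s = T NAND F = T
N8 = NOT p = NOT T = F
N9 = N8 NOR N7 = F NOR T = F
N11 = s OR N9 = F OR F = F
N13 = N8 OR N11 = F OR F = F
N15 = N13 OR N11 = F OR F = F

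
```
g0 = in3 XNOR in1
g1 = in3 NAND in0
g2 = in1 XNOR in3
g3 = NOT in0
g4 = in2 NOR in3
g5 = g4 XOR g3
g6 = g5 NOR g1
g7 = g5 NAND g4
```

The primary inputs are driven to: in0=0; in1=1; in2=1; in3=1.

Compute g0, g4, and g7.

g0 = in3 XNOR in1 = 1 XNOR 1 = 1
g3 = NOT in0 = NOT 0 = 1
g4 = in2 NOR in3 = 1 NOR 1 = 0
g5 = g4 XOR g3 = 0 XOR 1 = 1
g7 = g5 NAND g4 = 1 NAND 0 = 1

g0 = 1  g4 = 0  g7 = 1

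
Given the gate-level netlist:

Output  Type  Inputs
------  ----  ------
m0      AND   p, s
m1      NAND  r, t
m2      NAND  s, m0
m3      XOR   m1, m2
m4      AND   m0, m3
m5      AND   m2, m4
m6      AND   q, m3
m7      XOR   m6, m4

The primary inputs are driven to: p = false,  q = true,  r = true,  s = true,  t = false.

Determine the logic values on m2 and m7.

m2 = true  m7 = false

m0 = p AND s = false AND true = false
m1 = r NAND t = true NAND false = true
m2 = s NAND m0 = true NAND false = true
m3 = m1 XOR m2 = true XOR true = false
m4 = m0 AND m3 = false AND false = false
m6 = q AND m3 = true AND false = false
m7 = m6 XOR m4 = false XOR false = false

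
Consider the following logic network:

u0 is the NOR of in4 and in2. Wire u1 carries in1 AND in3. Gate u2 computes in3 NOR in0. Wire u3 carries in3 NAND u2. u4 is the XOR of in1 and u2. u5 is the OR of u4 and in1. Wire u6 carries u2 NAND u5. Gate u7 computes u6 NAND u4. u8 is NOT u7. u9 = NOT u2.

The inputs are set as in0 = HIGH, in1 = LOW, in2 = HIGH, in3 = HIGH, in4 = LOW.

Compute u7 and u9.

u7 = HIGH; u9 = HIGH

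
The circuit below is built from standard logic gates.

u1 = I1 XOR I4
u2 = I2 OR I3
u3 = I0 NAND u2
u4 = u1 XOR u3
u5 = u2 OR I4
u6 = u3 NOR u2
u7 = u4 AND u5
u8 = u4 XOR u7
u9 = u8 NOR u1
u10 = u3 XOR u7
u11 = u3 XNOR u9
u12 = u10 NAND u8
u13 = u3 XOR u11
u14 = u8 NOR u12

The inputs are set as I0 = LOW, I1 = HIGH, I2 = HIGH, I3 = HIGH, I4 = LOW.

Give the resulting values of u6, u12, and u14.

u6 = LOW, u12 = HIGH, u14 = LOW

u1 = I1 XOR I4 = HIGH XOR LOW = HIGH
u2 = I2 OR I3 = HIGH OR HIGH = HIGH
u3 = I0 NAND u2 = LOW NAND HIGH = HIGH
u4 = u1 XOR u3 = HIGH XOR HIGH = LOW
u5 = u2 OR I4 = HIGH OR LOW = HIGH
u6 = u3 NOR u2 = HIGH NOR HIGH = LOW
u7 = u4 AND u5 = LOW AND HIGH = LOW
u8 = u4 XOR u7 = LOW XOR LOW = LOW
u10 = u3 XOR u7 = HIGH XOR LOW = HIGH
u12 = u10 NAND u8 = HIGH NAND LOW = HIGH
u14 = u8 NOR u12 = LOW NOR HIGH = LOW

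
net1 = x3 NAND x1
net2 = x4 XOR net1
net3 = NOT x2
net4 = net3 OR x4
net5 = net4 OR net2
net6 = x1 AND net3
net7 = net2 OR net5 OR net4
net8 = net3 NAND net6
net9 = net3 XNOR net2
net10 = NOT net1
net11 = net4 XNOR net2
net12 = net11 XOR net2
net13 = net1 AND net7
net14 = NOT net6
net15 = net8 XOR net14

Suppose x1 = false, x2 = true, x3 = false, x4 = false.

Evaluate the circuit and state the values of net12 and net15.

net12 = true  net15 = false

net1 = x3 NAND x1 = false NAND false = true
net2 = x4 XOR net1 = false XOR true = true
net3 = NOT x2 = NOT true = false
net4 = net3 OR x4 = false OR false = false
net6 = x1 AND net3 = false AND false = false
net8 = net3 NAND net6 = false NAND false = true
net11 = net4 XNOR net2 = false XNOR true = false
net12 = net11 XOR net2 = false XOR true = true
net14 = NOT net6 = NOT false = true
net15 = net8 XOR net14 = true XOR true = false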